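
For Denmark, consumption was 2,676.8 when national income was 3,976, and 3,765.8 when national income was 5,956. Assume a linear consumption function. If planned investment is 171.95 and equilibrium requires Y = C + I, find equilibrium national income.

Y = 1471

MPC = (3765.8 − 2676.8)/(5956 − 3976) = 1089/1980 = 0.55
a = 2676.8 − 0.55(3976) = 490
Equilibrium: Y = 490 + 0.55Y + 171.95
0.45Y = 661.95, so Y = 661.95/0.45 = 1471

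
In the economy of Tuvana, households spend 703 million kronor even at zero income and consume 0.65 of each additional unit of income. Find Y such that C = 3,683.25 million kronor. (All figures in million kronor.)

703 + 0.65Y = 3683.25
0.65Y = 2980.25, so Y = 2980.25/0.65 = 4585

Y = 4585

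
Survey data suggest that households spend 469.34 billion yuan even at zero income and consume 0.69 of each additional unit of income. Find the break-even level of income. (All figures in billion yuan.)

Y = 1514

At break-even, C = Y: 469.34 + 0.69Y = Y
0.31Y = 469.34, so Y = 469.34/0.31 = 1514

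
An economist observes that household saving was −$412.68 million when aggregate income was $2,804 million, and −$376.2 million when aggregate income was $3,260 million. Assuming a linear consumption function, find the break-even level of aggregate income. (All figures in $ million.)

Y = 7962.5

MPS = ΔS/ΔY = (-376.2 − (-412.68))/(3260 − 2804) = 36.48/456 = 0.08
MPC = 1 − MPS = 0.92
From S(2804) = -412.68: −a + 0.08(2804) = -412.68, so a = 224.32 − (-412.68) = 637
Break-even (S = 0): Y = a/MPS = 637/0.08 = 7962.5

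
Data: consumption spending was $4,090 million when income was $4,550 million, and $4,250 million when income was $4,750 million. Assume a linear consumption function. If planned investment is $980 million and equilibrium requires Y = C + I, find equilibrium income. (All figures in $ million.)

MPC = (4250 − 4090)/(4750 − 4550) = 160/200 = 0.8
a = 4090 − 0.8(4550) = 450
Equilibrium: Y = 450 + 0.8Y + 980
0.2Y = 1430, so Y = 1430/0.2 = 7150

Y = 7150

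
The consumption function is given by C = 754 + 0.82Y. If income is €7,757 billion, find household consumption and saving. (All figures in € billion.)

C = 7114.74; S = 642.26

C = 754 + 0.82(7757) = 754 + 6360.74 = 7114.74
S = Y − C = 7757 − 7114.74 = 642.26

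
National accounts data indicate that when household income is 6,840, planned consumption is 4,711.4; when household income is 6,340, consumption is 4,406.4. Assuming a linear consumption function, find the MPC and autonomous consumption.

MPC = 0.61; a = 539

MPC = ΔC/ΔY = (4711.4 − 4406.4)/(6840 − 6340) = 305/500 = 0.61
a = C − MPC·Y = 4406.4 − 0.61(6340) = 4406.4 − 3867.4 = 539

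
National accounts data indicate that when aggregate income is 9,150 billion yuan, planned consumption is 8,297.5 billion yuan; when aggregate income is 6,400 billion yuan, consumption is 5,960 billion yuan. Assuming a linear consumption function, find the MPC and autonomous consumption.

MPC = 0.85; a = 520

MPC = ΔC/ΔY = (8297.5 − 5960)/(9150 − 6400) = 2337.5/2750 = 0.85
a = C − MPC·Y = 5960 − 0.85(6400) = 5960 − 5440 = 520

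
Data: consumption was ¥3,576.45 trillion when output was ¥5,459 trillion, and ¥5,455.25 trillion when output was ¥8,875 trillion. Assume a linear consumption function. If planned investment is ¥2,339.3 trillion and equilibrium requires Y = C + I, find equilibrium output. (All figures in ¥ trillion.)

MPC = (5455.25 − 3576.45)/(8875 − 5459) = 1878.8/3416 = 0.55
a = 3576.45 − 0.55(5459) = 574
Equilibrium: Y = 574 + 0.55Y + 2339.3
0.45Y = 2913.3, so Y = 2913.3/0.45 = 6474

Y = 6474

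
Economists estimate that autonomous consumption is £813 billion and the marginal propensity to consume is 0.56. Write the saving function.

S = -813 + 0.44Y

S = Y − C = Y − (813 + 0.56Y) = -813 + (1 − 0.56)Y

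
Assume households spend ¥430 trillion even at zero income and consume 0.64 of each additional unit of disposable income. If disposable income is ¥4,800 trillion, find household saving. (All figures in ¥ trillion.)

C = 430 + 0.64(4800) = 430 + 3072 = 3502
S = Y − C = 4800 − 3502 = 1298

S = 1298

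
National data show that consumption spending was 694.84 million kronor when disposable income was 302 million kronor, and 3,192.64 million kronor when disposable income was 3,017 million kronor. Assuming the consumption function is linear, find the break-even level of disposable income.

Y = 5212.5

MPC = (3192.64 − 694.84)/(3017 − 302) = 2497.8/2715 = 0.92
a = 694.84 − 0.92(302) = 694.84 − 277.84 = 417
Break-even: Y = a/(1−MPC) = 417/0.08 = 5212.5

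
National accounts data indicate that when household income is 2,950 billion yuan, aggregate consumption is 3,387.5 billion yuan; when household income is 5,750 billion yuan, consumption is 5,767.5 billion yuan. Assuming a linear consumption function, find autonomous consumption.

MPC = ΔC/ΔY = (5767.5 − 3387.5)/(5750 − 2950) = 2380/2800 = 0.85
a = C − MPC·Y = 3387.5 − 0.85(2950) = 3387.5 − 2507.5 = 880

a = 880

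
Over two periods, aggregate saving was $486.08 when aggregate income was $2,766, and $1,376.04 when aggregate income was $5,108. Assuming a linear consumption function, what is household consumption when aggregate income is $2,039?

MPS = ΔS/ΔY = (1376.04 − 486.08)/(5108 − 2766) = 889.96/2342 = 0.38
MPC = 1 − MPS = 0.62
Autonomous saving = 486.08 − 0.38(2766) = -565, so a = 565
C = 565 + 0.62(2039) = 565 + 1264.18 = 1829.18

C = 1829.18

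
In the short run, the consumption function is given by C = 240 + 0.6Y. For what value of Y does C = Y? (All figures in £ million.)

At break-even, C = Y: 240 + 0.6Y = Y
0.4Y = 240, so Y = 240/0.4 = 600

Y = 600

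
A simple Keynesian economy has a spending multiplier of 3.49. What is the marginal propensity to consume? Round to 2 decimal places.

MPC = 0.71

k = 1/(1 − MPC), so 1 − MPC = 1/k = 1/3.49 = 0.2865
MPC = 1 − 0.2865 = 0.71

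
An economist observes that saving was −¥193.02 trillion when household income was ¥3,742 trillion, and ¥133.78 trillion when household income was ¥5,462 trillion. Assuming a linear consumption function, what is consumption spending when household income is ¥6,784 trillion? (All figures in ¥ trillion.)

MPS = ΔS/ΔY = (133.78 − (-193.02))/(5462 − 3742) = 326.8/1720 = 0.19
MPC = 1 − MPS = 0.81
Autonomous saving = -193.02 − 0.19(3742) = -904, so a = 904
C = 904 + 0.81(6784) = 904 + 5495.04 = 6399.04

C = 6399.04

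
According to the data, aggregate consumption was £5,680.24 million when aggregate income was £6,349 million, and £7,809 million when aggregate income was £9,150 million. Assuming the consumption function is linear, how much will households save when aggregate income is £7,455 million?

MPC = (7809 − 5680.24)/(9150 − 6349) = 2128.76/2801 = 0.76
a = 5680.24 − 0.76(6349) = 5680.24 − 4825.24 = 855
C = 855 + 0.76(7455) = 6520.8
S = 7455 − 6520.8 = 934.2

S = 934.2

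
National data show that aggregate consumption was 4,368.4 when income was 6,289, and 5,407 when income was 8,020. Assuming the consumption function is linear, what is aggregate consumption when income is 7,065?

MPC = (5407 − 4368.4)/(8020 − 6289) = 1038.6/1731 = 0.6
a = 4368.4 − 0.6(6289) = 4368.4 − 3773.4 = 595
C = 595 + 0.6(7065) = 595 + 4239 = 4834

C = 4834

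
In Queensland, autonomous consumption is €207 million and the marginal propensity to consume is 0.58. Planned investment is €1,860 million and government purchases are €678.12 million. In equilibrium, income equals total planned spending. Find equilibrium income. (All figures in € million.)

Y = 6536

Y = C + I + G = 207 + 0.58Y + 1860 + 678.12
Y − 0.58Y = 2745.12
0.42Y = 2745.12, so Y = 2745.12/0.42 = 6536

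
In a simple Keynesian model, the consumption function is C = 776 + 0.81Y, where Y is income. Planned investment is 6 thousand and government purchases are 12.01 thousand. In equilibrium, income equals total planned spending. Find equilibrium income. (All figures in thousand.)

Y = C + I + G = 776 + 0.81Y + 6 + 12.01
Y − 0.81Y = 794.01
0.19Y = 794.01, so Y = 794.01/0.19 = 4179

Y = 4179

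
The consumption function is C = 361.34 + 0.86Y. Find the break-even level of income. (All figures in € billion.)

Y = 2581

At break-even, C = Y: 361.34 + 0.86Y = Y
0.14Y = 361.34, so Y = 361.34/0.14 = 2581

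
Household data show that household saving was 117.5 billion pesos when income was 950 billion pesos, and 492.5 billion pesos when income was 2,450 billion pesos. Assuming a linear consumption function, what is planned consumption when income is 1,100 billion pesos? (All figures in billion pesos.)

MPS = ΔS/ΔY = (492.5 − 117.5)/(2450 − 950) = 375/1500 = 0.25
MPC = 1 − MPS = 0.75
Autonomous saving = 117.5 − 0.25(950) = -120, so a = 120
C = 120 + 0.75(1100) = 120 + 825 = 945

C = 945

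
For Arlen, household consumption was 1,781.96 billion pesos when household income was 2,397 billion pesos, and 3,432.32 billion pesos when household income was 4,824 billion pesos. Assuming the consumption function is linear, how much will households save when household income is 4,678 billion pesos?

MPC = (3432.32 − 1781.96)/(4824 − 2397) = 1650.36/2427 = 0.68
a = 1781.96 − 0.68(2397) = 1781.96 − 1629.96 = 152
C = 152 + 0.68(4678) = 3333.04
S = 4678 − 3333.04 = 1344.96

S = 1344.96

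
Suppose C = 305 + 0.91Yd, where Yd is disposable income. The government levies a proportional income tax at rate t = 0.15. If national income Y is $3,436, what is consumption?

Yd = (1 − 0.15)(3436) = 0.85(3436) = 2920.6
C = 305 + 0.91(2920.6) = 305 + 2657.746 = 2962.746

C = 2962.746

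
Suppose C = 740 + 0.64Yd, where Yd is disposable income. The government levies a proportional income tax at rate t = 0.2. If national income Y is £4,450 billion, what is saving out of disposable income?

Yd = (1 − 0.2)(4450) = 0.8(4450) = 3560
C = 740 + 0.64(3560) = 740 + 2278.4 = 3018.4
S = Yd − C = 3560 − 3018.4 = 541.6

S = 541.6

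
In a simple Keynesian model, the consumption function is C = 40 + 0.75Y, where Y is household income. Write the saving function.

S = -40 + 0.25Y

S = Y − C = Y − (40 + 0.75Y) = -40 + (1 − 0.75)Y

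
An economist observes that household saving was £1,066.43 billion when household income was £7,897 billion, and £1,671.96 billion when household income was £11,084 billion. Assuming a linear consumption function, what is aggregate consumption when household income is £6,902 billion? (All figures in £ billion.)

C = 6024.62

MPS = ΔS/ΔY = (1671.96 − 1066.43)/(11084 − 7897) = 605.53/3187 = 0.19
MPC = 1 − MPS = 0.81
Autonomous saving = 1066.43 − 0.19(7897) = -434, so a = 434
C = 434 + 0.81(6902) = 434 + 5590.62 = 6024.62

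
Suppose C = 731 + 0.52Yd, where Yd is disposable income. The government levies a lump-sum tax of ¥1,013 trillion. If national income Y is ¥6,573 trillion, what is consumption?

C = 3622.2

Yd = Y − T = 6573 − 1013 = 5560
C = 731 + 0.52(5560) = 731 + 2891.2 = 3622.2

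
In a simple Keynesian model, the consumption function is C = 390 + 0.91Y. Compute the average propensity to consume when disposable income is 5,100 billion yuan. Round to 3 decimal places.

C = 390 + 0.91(5100) = 5031
APC = C/Y = 5031/5100 = 0.986

APC = 0.986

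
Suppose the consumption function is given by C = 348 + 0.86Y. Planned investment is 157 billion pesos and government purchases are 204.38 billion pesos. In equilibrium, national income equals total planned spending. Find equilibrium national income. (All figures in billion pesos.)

Y = C + I + G = 348 + 0.86Y + 157 + 204.38
Y − 0.86Y = 709.38
0.14Y = 709.38, so Y = 709.38/0.14 = 5067

Y = 5067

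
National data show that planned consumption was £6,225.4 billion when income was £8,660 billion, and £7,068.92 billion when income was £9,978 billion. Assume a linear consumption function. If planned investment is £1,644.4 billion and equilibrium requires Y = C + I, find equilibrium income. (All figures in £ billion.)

Y = 6465

MPC = (7068.92 − 6225.4)/(9978 − 8660) = 843.52/1318 = 0.64
a = 6225.4 − 0.64(8660) = 683
Equilibrium: Y = 683 + 0.64Y + 1644.4
0.36Y = 2327.4, so Y = 2327.4/0.36 = 6465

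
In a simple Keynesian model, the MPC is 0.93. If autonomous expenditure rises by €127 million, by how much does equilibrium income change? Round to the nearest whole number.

The multiplier is 1/(1 − MPC) = 1/0.07.
ΔY = 127/0.07 = 1814.29 ≈ 1814

ΔY ≈ 1814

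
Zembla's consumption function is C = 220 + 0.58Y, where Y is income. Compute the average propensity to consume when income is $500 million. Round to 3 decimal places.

C = 220 + 0.58(500) = 510
APC = C/Y = 510/500 = 1.020

APC = 1.020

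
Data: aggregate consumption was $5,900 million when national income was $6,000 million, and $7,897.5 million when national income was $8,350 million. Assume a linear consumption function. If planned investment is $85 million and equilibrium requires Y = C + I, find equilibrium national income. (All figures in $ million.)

Y = 5900

MPC = (7897.5 − 5900)/(8350 − 6000) = 1997.5/2350 = 0.85
a = 5900 − 0.85(6000) = 800
Equilibrium: Y = 800 + 0.85Y + 85
0.15Y = 885, so Y = 885/0.15 = 5900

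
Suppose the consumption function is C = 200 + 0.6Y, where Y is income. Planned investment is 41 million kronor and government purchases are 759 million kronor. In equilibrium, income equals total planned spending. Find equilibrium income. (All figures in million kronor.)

Y = C + I + G = 200 + 0.6Y + 41 + 759
Y − 0.6Y = 1000
0.4Y = 1000, so Y = 1000/0.4 = 2500

Y = 2500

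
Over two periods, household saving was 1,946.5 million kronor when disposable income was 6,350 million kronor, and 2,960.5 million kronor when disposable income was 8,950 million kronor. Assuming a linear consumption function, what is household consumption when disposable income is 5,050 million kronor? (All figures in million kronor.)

C = 3610.5

MPS = ΔS/ΔY = (2960.5 − 1946.5)/(8950 − 6350) = 1014/2600 = 0.39
MPC = 1 − MPS = 0.61
Autonomous saving = 1946.5 − 0.39(6350) = -530, so a = 530
C = 530 + 0.61(5050) = 530 + 3080.5 = 3610.5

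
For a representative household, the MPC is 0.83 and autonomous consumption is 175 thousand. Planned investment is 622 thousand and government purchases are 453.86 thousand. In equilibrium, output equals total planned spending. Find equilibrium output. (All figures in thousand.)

Y = C + I + G = 175 + 0.83Y + 622 + 453.86
Y − 0.83Y = 1250.86
0.17Y = 1250.86, so Y = 1250.86/0.17 = 7358

Y = 7358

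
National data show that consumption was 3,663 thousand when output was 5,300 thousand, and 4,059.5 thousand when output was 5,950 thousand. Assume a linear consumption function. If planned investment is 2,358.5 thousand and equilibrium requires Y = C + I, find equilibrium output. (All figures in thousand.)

MPC = (4059.5 − 3663)/(5950 − 5300) = 396.5/650 = 0.61
a = 3663 − 0.61(5300) = 430
Equilibrium: Y = 430 + 0.61Y + 2358.5
0.39Y = 2788.5, so Y = 2788.5/0.39 = 7150

Y = 7150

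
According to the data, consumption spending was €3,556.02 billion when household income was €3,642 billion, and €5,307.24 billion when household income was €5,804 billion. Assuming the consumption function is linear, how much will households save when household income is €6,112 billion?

MPC = (5307.24 − 3556.02)/(5804 − 3642) = 1751.22/2162 = 0.81
a = 3556.02 − 0.81(3642) = 3556.02 − 2950.02 = 606
C = 606 + 0.81(6112) = 5556.72
S = 6112 − 5556.72 = 555.28

S = 555.28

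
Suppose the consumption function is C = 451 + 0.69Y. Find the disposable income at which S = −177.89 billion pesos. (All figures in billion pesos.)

S = Y − C = -451 + 0.31Y
-451 + 0.31Y = -177.89, so 0.31Y = 273.11 and Y = 881

Y = 881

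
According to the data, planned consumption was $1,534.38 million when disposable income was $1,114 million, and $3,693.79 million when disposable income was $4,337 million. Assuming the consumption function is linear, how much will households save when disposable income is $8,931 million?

MPC = (3693.79 − 1534.38)/(4337 − 1114) = 2159.41/3223 = 0.67
a = 1534.38 − 0.67(1114) = 1534.38 − 746.38 = 788
C = 788 + 0.67(8931) = 6771.77
S = 8931 − 6771.77 = 2159.23

S = 2159.23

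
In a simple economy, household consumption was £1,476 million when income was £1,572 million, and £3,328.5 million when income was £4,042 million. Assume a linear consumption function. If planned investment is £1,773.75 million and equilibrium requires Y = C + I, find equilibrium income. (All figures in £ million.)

Y = 8283

MPC = (3328.5 − 1476)/(4042 − 1572) = 1852.5/2470 = 0.75
a = 1476 − 0.75(1572) = 297
Equilibrium: Y = 297 + 0.75Y + 1773.75
0.25Y = 2070.75, so Y = 2070.75/0.25 = 8283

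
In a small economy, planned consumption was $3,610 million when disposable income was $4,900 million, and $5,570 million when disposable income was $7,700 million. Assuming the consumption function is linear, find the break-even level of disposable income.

Y = 600

MPC = (5570 − 3610)/(7700 − 4900) = 1960/2800 = 0.7
a = 3610 − 0.7(4900) = 3610 − 3430 = 180
Break-even: Y = a/(1−MPC) = 180/0.3 = 600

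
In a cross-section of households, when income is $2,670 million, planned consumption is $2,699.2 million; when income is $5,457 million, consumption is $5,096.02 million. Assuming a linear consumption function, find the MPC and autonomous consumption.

MPC = 0.86; a = 403

MPC = ΔC/ΔY = (5096.02 − 2699.2)/(5457 − 2670) = 2396.82/2787 = 0.86
a = C − MPC·Y = 2699.2 − 0.86(2670) = 2699.2 − 2296.2 = 403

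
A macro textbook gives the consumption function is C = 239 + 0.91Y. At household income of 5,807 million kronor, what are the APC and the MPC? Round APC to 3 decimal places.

APC = 0.951; MPC = 0.91

MPC = 0.91 (the slope of the consumption function)
C = 239 + 0.91(5807) = 5523.37, so APC = 5523.37/5807 = 0.951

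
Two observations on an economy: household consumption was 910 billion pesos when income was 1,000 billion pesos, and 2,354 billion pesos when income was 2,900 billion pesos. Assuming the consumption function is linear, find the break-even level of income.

MPC = (2354 − 910)/(2900 − 1000) = 1444/1900 = 0.76
a = 910 − 0.76(1000) = 910 − 760 = 150
Break-even: Y = a/(1−MPC) = 150/0.24 = 625

Y = 625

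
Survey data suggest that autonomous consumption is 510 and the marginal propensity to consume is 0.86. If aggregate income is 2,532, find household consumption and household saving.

C = 510 + 0.86(2532) = 510 + 2177.52 = 2687.52
S = Y − C = 2532 − 2687.52 = -155.52

C = 2687.52; S = -155.52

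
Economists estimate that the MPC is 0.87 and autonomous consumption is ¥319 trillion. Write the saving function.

S = -319 + 0.13Y

S = Y − C = Y − (319 + 0.87Y) = -319 + (1 − 0.87)Y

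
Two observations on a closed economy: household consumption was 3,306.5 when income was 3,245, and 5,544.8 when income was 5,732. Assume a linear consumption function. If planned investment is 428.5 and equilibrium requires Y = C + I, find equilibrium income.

MPC = (5544.8 − 3306.5)/(5732 − 3245) = 2238.3/2487 = 0.9
a = 3306.5 − 0.9(3245) = 386
Equilibrium: Y = 386 + 0.9Y + 428.5
0.1Y = 814.5, so Y = 814.5/0.1 = 8145

Y = 8145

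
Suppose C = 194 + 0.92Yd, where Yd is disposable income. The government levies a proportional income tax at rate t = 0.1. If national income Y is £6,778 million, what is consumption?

C = 5806.184

Yd = (1 − 0.1)(6778) = 0.9(6778) = 6100.2
C = 194 + 0.92(6100.2) = 194 + 5612.184 = 5806.184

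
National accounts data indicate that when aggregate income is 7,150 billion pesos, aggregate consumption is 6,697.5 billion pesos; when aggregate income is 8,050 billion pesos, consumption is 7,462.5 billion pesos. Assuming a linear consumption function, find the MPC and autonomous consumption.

MPC = 0.85; a = 620

MPC = ΔC/ΔY = (7462.5 − 6697.5)/(8050 − 7150) = 765/900 = 0.85
a = C − MPC·Y = 6697.5 − 0.85(7150) = 6697.5 − 6077.5 = 620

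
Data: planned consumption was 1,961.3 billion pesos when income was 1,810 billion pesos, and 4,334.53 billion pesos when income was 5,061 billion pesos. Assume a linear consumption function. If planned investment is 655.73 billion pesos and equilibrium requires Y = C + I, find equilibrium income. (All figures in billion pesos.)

MPC = (4334.53 − 1961.3)/(5061 − 1810) = 2373.23/3251 = 0.73
a = 1961.3 − 0.73(1810) = 640
Equilibrium: Y = 640 + 0.73Y + 655.73
0.27Y = 1295.73, so Y = 1295.73/0.27 = 4799

Y = 4799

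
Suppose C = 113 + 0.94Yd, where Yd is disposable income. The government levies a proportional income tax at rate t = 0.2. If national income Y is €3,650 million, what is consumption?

Yd = (1 − 0.2)(3650) = 0.8(3650) = 2920
C = 113 + 0.94(2920) = 113 + 2744.8 = 2857.8

C = 2857.8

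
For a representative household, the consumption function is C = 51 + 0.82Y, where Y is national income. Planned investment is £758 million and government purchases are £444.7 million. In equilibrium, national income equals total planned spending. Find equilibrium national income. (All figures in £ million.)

Y = C + I + G = 51 + 0.82Y + 758 + 444.7
Y − 0.82Y = 1253.7
0.18Y = 1253.7, so Y = 1253.7/0.18 = 6965

Y = 6965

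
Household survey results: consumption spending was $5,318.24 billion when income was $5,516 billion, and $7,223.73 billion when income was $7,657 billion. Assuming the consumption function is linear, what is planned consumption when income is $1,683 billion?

MPC = (7223.73 − 5318.24)/(7657 − 5516) = 1905.49/2141 = 0.89
a = 5318.24 − 0.89(5516) = 5318.24 − 4909.24 = 409
C = 409 + 0.89(1683) = 409 + 1497.87 = 1906.87

C = 1906.87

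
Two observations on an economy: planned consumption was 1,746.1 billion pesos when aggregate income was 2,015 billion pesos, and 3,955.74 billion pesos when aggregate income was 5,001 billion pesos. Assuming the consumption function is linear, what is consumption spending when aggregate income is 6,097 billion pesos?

MPC = (3955.74 − 1746.1)/(5001 − 2015) = 2209.64/2986 = 0.74
a = 1746.1 − 0.74(2015) = 1746.1 − 1491.1 = 255
C = 255 + 0.74(6097) = 255 + 4511.78 = 4766.78

C = 4766.78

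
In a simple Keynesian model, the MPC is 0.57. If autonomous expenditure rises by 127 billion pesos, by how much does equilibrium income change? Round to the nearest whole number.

The multiplier is 1/(1 − MPC) = 1/0.43.
ΔY = 127/0.43 = 295.35 ≈ 295

ΔY ≈ 295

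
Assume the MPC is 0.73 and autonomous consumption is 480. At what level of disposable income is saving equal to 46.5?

Y = 1950

S = Y − C = -480 + 0.27Y
-480 + 0.27Y = 46.5, so 0.27Y = 526.5 and Y = 1950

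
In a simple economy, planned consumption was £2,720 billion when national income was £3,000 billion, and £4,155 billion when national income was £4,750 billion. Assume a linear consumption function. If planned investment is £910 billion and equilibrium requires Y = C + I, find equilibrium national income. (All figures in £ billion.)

MPC = (4155 − 2720)/(4750 − 3000) = 1435/1750 = 0.82
a = 2720 − 0.82(3000) = 260
Equilibrium: Y = 260 + 0.82Y + 910
0.18Y = 1170, so Y = 1170/0.18 = 6500

Y = 6500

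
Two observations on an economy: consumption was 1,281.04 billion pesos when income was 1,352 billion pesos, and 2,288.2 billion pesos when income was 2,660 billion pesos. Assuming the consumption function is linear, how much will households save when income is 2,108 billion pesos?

MPC = (2288.2 − 1281.04)/(2660 − 1352) = 1007.16/1308 = 0.77
a = 1281.04 − 0.77(1352) = 1281.04 − 1041.04 = 240
C = 240 + 0.77(2108) = 1863.16
S = 2108 − 1863.16 = 244.84

S = 244.84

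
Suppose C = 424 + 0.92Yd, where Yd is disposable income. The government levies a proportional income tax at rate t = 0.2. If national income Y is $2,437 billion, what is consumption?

Yd = (1 − 0.2)(2437) = 0.8(2437) = 1949.6
C = 424 + 0.92(1949.6) = 424 + 1793.632 = 2217.632

C = 2217.632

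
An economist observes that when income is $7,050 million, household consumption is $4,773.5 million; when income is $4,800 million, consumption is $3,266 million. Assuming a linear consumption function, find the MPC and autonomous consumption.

MPC = 0.67; a = 50

MPC = ΔC/ΔY = (4773.5 − 3266)/(7050 − 4800) = 1507.5/2250 = 0.67
a = C − MPC·Y = 3266 − 0.67(4800) = 3266 − 3216 = 50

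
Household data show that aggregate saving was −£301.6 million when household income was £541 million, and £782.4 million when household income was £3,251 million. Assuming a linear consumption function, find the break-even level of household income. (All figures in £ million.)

MPS = ΔS/ΔY = (782.4 − (-301.6))/(3251 − 541) = 1084/2710 = 0.4
MPC = 1 − MPS = 0.6
From S(541) = -301.6: −a + 0.4(541) = -301.6, so a = 216.4 − (-301.6) = 518
Break-even (S = 0): Y = a/MPS = 518/0.4 = 1295

Y = 1295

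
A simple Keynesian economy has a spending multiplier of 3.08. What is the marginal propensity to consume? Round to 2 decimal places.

k = 1/(1 − MPC), so 1 − MPC = 1/k = 1/3.08 = 0.3247
MPC = 1 − 0.3247 = 0.68

MPC = 0.68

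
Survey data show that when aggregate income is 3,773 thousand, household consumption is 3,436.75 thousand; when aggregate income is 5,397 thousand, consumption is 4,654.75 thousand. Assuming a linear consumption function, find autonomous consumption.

a = 607

MPC = ΔC/ΔY = (4654.75 − 3436.75)/(5397 − 3773) = 1218/1624 = 0.75
a = C − MPC·Y = 3436.75 − 0.75(3773) = 3436.75 − 2829.75 = 607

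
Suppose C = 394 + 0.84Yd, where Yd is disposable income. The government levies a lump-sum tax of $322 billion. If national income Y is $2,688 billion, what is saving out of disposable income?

Yd = Y − T = 2688 − 322 = 2366
C = 394 + 0.84(2366) = 394 + 1987.44 = 2381.44
S = Yd − C = 2366 − 2381.44 = -15.44

S = -15.44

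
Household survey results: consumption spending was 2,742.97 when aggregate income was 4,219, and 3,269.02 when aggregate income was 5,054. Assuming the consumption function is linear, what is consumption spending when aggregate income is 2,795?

C = 1845.85

MPC = (3269.02 − 2742.97)/(5054 − 4219) = 526.05/835 = 0.63
a = 2742.97 − 0.63(4219) = 2742.97 − 2657.97 = 85
C = 85 + 0.63(2795) = 85 + 1760.85 = 1845.85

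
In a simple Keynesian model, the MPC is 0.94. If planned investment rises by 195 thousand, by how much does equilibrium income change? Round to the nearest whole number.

ΔY ≈ 3250

The multiplier is 1/(1 − MPC) = 1/0.06.
ΔY = 195/0.06 = 3250.00 ≈ 3250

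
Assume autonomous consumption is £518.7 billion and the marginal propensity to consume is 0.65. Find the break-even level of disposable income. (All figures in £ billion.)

Y = 1482

At break-even, C = Y: 518.7 + 0.65Y = Y
0.35Y = 518.7, so Y = 518.7/0.35 = 1482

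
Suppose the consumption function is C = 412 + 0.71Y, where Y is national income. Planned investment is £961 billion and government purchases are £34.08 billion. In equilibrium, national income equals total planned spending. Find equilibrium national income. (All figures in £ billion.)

Y = C + I + G = 412 + 0.71Y + 961 + 34.08
Y − 0.71Y = 1407.08
0.29Y = 1407.08, so Y = 1407.08/0.29 = 4852

Y = 4852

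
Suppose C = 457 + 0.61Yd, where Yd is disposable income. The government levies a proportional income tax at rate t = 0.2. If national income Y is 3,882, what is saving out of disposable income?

Yd = (1 − 0.2)(3882) = 0.8(3882) = 3105.6
C = 457 + 0.61(3105.6) = 457 + 1894.416 = 2351.416
S = Yd − C = 3105.6 − 2351.416 = 754.184

S = 754.184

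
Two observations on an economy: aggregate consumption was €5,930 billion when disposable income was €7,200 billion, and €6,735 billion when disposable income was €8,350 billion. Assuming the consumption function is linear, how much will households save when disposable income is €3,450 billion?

MPC = (6735 − 5930)/(8350 − 7200) = 805/1150 = 0.7
a = 5930 − 0.7(7200) = 5930 − 5040 = 890
C = 890 + 0.7(3450) = 3305
S = 3450 − 3305 = 145

S = 145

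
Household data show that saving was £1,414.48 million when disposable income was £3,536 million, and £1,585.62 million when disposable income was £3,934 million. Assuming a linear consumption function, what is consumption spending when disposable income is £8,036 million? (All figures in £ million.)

C = 4686.52

MPS = ΔS/ΔY = (1585.62 − 1414.48)/(3934 − 3536) = 171.14/398 = 0.43
MPC = 1 − MPS = 0.57
Autonomous saving = 1414.48 − 0.43(3536) = -106, so a = 106
C = 106 + 0.57(8036) = 106 + 4580.52 = 4686.52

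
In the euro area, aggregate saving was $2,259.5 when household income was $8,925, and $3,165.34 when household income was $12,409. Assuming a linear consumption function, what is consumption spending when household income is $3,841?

MPS = ΔS/ΔY = (3165.34 − 2259.5)/(12409 − 8925) = 905.84/3484 = 0.26
MPC = 1 − MPS = 0.74
Autonomous saving = 2259.5 − 0.26(8925) = -61, so a = 61
C = 61 + 0.74(3841) = 61 + 2842.34 = 2903.34

C = 2903.34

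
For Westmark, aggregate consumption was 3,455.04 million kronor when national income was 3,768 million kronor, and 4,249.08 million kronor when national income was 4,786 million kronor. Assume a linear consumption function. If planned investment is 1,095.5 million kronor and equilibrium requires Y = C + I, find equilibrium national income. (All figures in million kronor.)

Y = 7325

MPC = (4249.08 − 3455.04)/(4786 − 3768) = 794.04/1018 = 0.78
a = 3455.04 − 0.78(3768) = 516
Equilibrium: Y = 516 + 0.78Y + 1095.5
0.22Y = 1611.5, so Y = 1611.5/0.22 = 7325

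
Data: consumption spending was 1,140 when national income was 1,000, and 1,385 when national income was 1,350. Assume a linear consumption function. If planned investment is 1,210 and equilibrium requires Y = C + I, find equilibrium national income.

MPC = (1385 − 1140)/(1350 − 1000) = 245/350 = 0.7
a = 1140 − 0.7(1000) = 440
Equilibrium: Y = 440 + 0.7Y + 1210
0.3Y = 1650, so Y = 1650/0.3 = 5500

Y = 5500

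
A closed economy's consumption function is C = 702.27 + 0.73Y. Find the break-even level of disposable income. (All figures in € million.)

At break-even, C = Y: 702.27 + 0.73Y = Y
0.27Y = 702.27, so Y = 702.27/0.27 = 2601

Y = 2601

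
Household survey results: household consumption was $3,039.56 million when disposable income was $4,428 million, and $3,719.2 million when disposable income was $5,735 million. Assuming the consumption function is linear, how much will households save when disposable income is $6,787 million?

S = 2520.76

MPC = (3719.2 − 3039.56)/(5735 − 4428) = 679.64/1307 = 0.52
a = 3039.56 − 0.52(4428) = 3039.56 − 2302.56 = 737
C = 737 + 0.52(6787) = 4266.24
S = 6787 − 4266.24 = 2520.76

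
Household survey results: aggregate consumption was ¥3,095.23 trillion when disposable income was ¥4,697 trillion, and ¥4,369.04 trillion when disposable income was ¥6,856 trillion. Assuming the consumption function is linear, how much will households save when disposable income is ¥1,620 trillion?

MPC = (4369.04 − 3095.23)/(6856 − 4697) = 1273.81/2159 = 0.59
a = 3095.23 − 0.59(4697) = 3095.23 − 2771.23 = 324
C = 324 + 0.59(1620) = 1279.8
S = 1620 − 1279.8 = 340.2

S = 340.2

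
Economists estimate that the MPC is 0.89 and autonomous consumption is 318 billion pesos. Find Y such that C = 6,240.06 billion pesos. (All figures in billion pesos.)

Y = 6654

318 + 0.89Y = 6240.06
0.89Y = 5922.06, so Y = 5922.06/0.89 = 6654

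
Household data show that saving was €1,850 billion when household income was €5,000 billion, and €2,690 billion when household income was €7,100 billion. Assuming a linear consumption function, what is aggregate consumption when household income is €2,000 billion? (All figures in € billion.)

C = 1350

MPS = ΔS/ΔY = (2690 − 1850)/(7100 − 5000) = 840/2100 = 0.4
MPC = 1 − MPS = 0.6
Autonomous saving = 1850 − 0.4(5000) = -150, so a = 150
C = 150 + 0.6(2000) = 150 + 1200 = 1350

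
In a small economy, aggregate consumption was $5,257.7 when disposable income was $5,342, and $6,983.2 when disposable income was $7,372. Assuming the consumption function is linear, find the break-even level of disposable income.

MPC = (6983.2 − 5257.7)/(7372 − 5342) = 1725.5/2030 = 0.85
a = 5257.7 − 0.85(5342) = 5257.7 − 4540.7 = 717
Break-even: Y = a/(1−MPC) = 717/0.15 = 4780

Y = 4780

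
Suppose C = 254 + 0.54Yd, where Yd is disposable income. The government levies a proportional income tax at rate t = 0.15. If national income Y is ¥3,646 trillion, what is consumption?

C = 1927.514

Yd = (1 − 0.15)(3646) = 0.85(3646) = 3099.1
C = 254 + 0.54(3099.1) = 254 + 1673.514 = 1927.514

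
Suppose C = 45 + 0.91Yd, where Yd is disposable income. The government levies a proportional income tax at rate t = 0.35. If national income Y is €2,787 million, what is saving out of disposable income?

S = 118.0395

Yd = (1 − 0.35)(2787) = 0.65(2787) = 1811.55
C = 45 + 0.91(1811.55) = 45 + 1648.5105 = 1693.5105
S = Yd − C = 1811.55 − 1693.5105 = 118.0395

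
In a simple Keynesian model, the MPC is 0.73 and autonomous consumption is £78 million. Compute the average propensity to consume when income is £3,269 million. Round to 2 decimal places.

C = 78 + 0.73(3269) = 2464.37
APC = C/Y = 2464.37/3269 = 0.75

APC = 0.75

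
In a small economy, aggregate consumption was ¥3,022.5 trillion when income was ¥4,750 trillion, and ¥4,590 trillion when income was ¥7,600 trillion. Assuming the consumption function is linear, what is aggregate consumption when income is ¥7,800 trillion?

MPC = (4590 − 3022.5)/(7600 − 4750) = 1567.5/2850 = 0.55
a = 3022.5 − 0.55(4750) = 3022.5 − 2612.5 = 410
C = 410 + 0.55(7800) = 410 + 4290 = 4700

C = 4700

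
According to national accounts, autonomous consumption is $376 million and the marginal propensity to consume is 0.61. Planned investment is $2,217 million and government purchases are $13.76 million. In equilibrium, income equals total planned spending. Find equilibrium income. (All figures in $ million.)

Y = 6684

Y = C + I + G = 376 + 0.61Y + 2217 + 13.76
Y − 0.61Y = 2606.76
0.39Y = 2606.76, so Y = 2606.76/0.39 = 6684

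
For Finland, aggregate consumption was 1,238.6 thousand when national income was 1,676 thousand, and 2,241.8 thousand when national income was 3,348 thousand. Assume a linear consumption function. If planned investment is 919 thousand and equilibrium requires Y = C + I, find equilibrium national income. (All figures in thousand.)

Y = 2880

MPC = (2241.8 − 1238.6)/(3348 − 1676) = 1003.2/1672 = 0.6
a = 1238.6 − 0.6(1676) = 233
Equilibrium: Y = 233 + 0.6Y + 919
0.4Y = 1152, so Y = 1152/0.4 = 2880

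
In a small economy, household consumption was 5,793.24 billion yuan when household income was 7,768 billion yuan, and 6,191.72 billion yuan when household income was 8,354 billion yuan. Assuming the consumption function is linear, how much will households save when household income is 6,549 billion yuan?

MPC = (6191.72 − 5793.24)/(8354 − 7768) = 398.48/586 = 0.68
a = 5793.24 − 0.68(7768) = 5793.24 − 5282.24 = 511
C = 511 + 0.68(6549) = 4964.32
S = 6549 − 4964.32 = 1584.68

S = 1584.68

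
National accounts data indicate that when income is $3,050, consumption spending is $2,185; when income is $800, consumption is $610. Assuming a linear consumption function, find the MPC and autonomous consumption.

MPC = 0.7; a = 50

MPC = ΔC/ΔY = (2185 − 610)/(3050 − 800) = 1575/2250 = 0.7
a = C − MPC·Y = 610 − 0.7(800) = 610 − 560 = 50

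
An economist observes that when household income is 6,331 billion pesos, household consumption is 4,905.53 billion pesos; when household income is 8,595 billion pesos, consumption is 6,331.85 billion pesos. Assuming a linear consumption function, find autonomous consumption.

a = 917

MPC = ΔC/ΔY = (6331.85 − 4905.53)/(8595 − 6331) = 1426.32/2264 = 0.63
a = C − MPC·Y = 4905.53 − 0.63(6331) = 4905.53 − 3988.53 = 917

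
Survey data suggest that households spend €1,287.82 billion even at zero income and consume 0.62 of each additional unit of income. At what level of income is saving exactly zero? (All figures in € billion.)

Y = 3389

At break-even, C = Y: 1287.82 + 0.62Y = Y
0.38Y = 1287.82, so Y = 1287.82/0.38 = 3389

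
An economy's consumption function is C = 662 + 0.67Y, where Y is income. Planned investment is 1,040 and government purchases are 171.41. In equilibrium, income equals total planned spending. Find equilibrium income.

Y = C + I + G = 662 + 0.67Y + 1040 + 171.41
Y − 0.67Y = 1873.41
0.33Y = 1873.41, so Y = 1873.41/0.33 = 5677

Y = 5677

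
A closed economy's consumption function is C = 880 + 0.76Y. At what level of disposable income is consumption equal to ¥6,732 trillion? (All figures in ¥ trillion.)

Y = 7700

880 + 0.76Y = 6732
0.76Y = 5852, so Y = 5852/0.76 = 7700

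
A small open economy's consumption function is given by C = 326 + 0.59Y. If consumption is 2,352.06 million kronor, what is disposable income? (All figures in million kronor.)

326 + 0.59Y = 2352.06
0.59Y = 2026.06, so Y = 2026.06/0.59 = 3434

Y = 3434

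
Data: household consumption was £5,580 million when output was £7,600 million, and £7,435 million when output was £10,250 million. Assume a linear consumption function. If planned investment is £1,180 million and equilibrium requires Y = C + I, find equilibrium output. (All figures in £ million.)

MPC = (7435 − 5580)/(10250 − 7600) = 1855/2650 = 0.7
a = 5580 − 0.7(7600) = 260
Equilibrium: Y = 260 + 0.7Y + 1180
0.3Y = 1440, so Y = 1440/0.3 = 4800

Y = 4800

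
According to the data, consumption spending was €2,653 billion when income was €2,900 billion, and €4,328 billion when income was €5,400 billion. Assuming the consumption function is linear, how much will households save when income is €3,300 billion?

S = 379

MPC = (4328 − 2653)/(5400 − 2900) = 1675/2500 = 0.67
a = 2653 − 0.67(2900) = 2653 − 1943 = 710
C = 710 + 0.67(3300) = 2921
S = 3300 − 2921 = 379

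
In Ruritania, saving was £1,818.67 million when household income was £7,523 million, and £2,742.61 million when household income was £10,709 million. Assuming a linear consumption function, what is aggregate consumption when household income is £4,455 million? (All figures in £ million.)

MPS = ΔS/ΔY = (2742.61 − 1818.67)/(10709 − 7523) = 923.94/3186 = 0.29
MPC = 1 − MPS = 0.71
Autonomous saving = 1818.67 − 0.29(7523) = -363, so a = 363
C = 363 + 0.71(4455) = 363 + 3163.05 = 3526.05

C = 3526.05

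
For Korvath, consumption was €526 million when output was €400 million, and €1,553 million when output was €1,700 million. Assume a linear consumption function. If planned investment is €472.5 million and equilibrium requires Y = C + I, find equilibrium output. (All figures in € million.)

Y = 3250

MPC = (1553 − 526)/(1700 − 400) = 1027/1300 = 0.79
a = 526 − 0.79(400) = 210
Equilibrium: Y = 210 + 0.79Y + 472.5
0.21Y = 682.5, so Y = 682.5/0.21 = 3250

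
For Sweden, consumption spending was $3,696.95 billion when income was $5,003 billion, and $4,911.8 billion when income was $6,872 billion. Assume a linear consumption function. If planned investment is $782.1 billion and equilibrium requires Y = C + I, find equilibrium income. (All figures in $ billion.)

Y = 3506

MPC = (4911.8 − 3696.95)/(6872 − 5003) = 1214.85/1869 = 0.65
a = 3696.95 − 0.65(5003) = 445
Equilibrium: Y = 445 + 0.65Y + 782.1
0.35Y = 1227.1, so Y = 1227.1/0.35 = 3506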